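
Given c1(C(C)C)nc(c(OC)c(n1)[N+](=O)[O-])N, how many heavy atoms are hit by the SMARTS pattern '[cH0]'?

4

Check the 15 heavy atoms by environment: 2× n (aromatic, H0) → no; 4× c (aromatic, H0) → match; 1× N (charge +1, H0) → no; 1× O (charge -1, H0) → no; 2× O (H0) → no; 1× N (H2) → no; 1× C (H1) → no; 3× C (H3) → no.
That gives 4 matching atoms.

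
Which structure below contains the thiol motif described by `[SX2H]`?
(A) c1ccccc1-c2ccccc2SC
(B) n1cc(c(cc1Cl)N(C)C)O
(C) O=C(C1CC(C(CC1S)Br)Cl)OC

C

[SX2H] describes an aliphatic sulfur with two connections, one being H (a thiol).
(A) has a methylthio ether (-SCH3) but the sulfur has H0 (bonded to two carbons), not H1.
(B) has a hydroxyl group (-OH) but it is an -OH, not an -SH.
(C) contains a thiol (-SH), which satisfies every atom and bond constraint.
So the answer is (C).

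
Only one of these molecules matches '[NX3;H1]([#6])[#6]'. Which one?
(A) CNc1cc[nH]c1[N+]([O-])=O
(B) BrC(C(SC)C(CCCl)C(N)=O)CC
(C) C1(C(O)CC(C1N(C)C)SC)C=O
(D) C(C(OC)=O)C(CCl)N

A

[NX3;H1]([#6])[#6] describes a trivalent nitrogen with one H, bonded to two carbons (a secondary amine).
(A) contains an N-methylamino group (-NHCH3), which satisfies every atom and bond constraint.
(B) has a primary amide (-C(=O)NH2) but the -C(=O)NH2 nitrogen has H2, not H1.
(C) has a dimethylamino group (-N(CH3)2) but the nitrogen has H0, not H1.
(D) has a primary amino group (-NH2) but the nitrogen has H2 and only one carbon neighbour.
So the answer is (A).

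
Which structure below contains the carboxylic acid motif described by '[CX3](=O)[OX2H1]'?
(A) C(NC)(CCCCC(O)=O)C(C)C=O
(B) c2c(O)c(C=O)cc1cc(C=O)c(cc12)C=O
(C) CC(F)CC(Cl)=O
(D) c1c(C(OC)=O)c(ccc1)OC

[CX3](=O)[OX2H1] describes an sp2 carbon double-bonded to O and single-bonded to an -OH oxygen (a carboxylic acid).
(A) contains a carboxylic acid group (-C(=O)OH), which satisfies every atom and bond constraint.
(B) has an aldehyde (-CHO) but there is no singly-bonded oxygen on the carbonyl carbon.
(C) has an acyl chloride (-C(=O)Cl) but the carbonyl is bonded to Cl, not to an -OH oxygen.
(D) has a methyl-ester group (-C(=O)OCH3) but the singly-bonded O has no H (OX2H0, not OX2H1).
So the answer is (A).

A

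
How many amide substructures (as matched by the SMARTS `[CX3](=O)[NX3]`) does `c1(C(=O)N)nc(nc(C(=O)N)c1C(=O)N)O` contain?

3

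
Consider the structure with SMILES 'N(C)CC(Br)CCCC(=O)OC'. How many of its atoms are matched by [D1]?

4

The query [D1] means: atom with exactly one heavy-atom neighbour (degree 1).
Check the 12 heavy atoms by environment: 4× C (D2) → no; 2× C (D3) → no; 1× Br (D1) → match; 1× O (D1) → match; 1× O (D2) → no; 2× C (D1) → match; 1× N (D2) → no.
Summing the matching environments: 1 + 1 + 2 = 4 matching atoms.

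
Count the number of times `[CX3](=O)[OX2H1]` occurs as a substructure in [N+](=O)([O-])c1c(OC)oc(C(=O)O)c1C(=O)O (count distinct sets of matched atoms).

[CX3](=O)[OX2H1] is the SMARTS for a carboxylic acid: an sp2 carbon double-bonded to O and single-bonded to an -OH oxygen.
The molecule carries 2 separate instances of a carboxylic acid group (-C(=O)OH) meeting every constraint; each maps to a distinct set of atoms, giving 2 matches.

2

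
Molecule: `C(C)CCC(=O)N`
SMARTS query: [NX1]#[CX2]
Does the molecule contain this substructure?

No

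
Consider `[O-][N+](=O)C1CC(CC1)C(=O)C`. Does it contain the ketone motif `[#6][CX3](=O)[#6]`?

Yes

The pattern [#6][CX3](=O)[#6] describes a carbonyl carbon (no H) flanked by two carbons — a ketone.
The molecule carries an acetyl/ketone group (-C(=O)CH3), whose atoms satisfy every constraint of the query, so the pattern matches.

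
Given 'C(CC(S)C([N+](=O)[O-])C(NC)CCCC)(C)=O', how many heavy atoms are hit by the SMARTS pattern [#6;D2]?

4

The query [#6;D2] means: any carbon bonded to exactly two heavy atoms.
Check the 17 heavy atoms by environment: 4× C (D2) → match; 4× C (D3) → no; 1× N (charge +1, D3) → no; 1× O (charge -1, D1) → no; 2× O (D1) → no; 1× S (D1) → no; 3× C (D1) → no; 1× N (D2) → no.
That gives 4 matching atoms.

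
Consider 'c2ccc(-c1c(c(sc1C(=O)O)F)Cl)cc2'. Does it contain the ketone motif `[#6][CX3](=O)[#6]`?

The pattern [#6][CX3](=O)[#6] describes a carbonyl carbon (no H) flanked by two carbons — a ketone.
The closest candidate here is a carboxylic acid group (-C(=O)OH), but one neighbour of the carbonyl carbon is O, not C. No other fragment satisfies the full query, so there is no match.

No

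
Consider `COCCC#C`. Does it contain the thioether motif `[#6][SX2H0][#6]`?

No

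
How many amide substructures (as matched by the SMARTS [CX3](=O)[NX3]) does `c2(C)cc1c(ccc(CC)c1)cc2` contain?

[CX3](=O)[NX3] is the SMARTS for an amide: a carbonyl carbon bonded to a trivalent nitrogen.
No fragment in the molecule satisfies every constraint, giving 0 matches.

0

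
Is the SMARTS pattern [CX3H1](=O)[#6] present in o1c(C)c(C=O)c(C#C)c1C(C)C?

The pattern [CX3H1](=O)[#6] describes an sp2 carbon with one H, double-bonded to O and single-bonded to carbon — an aldehyde.
The molecule carries an aldehyde (-CHO), whose atoms satisfy every constraint of the query, so the pattern matches.

Yes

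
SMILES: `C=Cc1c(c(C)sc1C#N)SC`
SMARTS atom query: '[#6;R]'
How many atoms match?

The query [#6;R] means: carbon that is part of a ring.
Check the 12 heavy atoms by environment: 1× s (aromatic, in 5-ring) → no; 4× c (aromatic, in 5-ring) → match; 1× S (acyclic) → no; 5× C (acyclic) → no; 1× N (acyclic) → no.
That gives 4 matching atoms.

4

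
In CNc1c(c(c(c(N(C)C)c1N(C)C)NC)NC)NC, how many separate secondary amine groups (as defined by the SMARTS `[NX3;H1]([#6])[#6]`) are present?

[NX3;H1]([#6])[#6] is the SMARTS for a secondary amine: a trivalent nitrogen with one H, bonded to two carbons.
The molecule carries 4 separate instances of an N-methylamino group (-NHCH3) meeting every constraint; each maps to a distinct set of atoms, giving 4 matches.

4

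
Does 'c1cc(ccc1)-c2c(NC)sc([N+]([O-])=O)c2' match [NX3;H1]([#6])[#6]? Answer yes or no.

Yes

The pattern [NX3;H1]([#6])[#6] describes a trivalent nitrogen with one H, bonded to two carbons — a secondary amine.
The molecule carries an N-methylamino group (-NHCH3), whose atoms satisfy every constraint of the query, so the pattern matches.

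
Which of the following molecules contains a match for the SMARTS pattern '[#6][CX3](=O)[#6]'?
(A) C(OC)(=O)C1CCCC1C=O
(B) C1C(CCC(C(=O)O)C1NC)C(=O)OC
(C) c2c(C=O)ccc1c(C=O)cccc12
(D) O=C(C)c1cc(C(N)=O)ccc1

D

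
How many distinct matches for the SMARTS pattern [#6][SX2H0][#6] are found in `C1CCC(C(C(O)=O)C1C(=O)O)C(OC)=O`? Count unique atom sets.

[#6][SX2H0][#6] is the SMARTS for a thioether: an aliphatic sulfur bridging two carbons with no H on the sulfur.
No fragment in the molecule satisfies every constraint, giving 0 matches.

0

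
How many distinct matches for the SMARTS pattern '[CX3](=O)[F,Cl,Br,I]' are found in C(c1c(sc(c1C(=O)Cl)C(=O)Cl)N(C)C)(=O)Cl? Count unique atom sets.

[CX3](=O)[F,Cl,Br,I] is the SMARTS for an acyl halide: a carbonyl carbon bonded to a halogen.
The molecule carries 3 separate instances of an acyl chloride (-C(=O)Cl) meeting every constraint; each maps to a distinct set of atoms, giving 3 matches.

3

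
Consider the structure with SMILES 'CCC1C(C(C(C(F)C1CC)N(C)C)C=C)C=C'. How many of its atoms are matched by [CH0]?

The query [CH0] means: aliphatic carbon with no attached hydrogen.
Check the 18 heavy atoms by environment: 8× C (H1) → no; 4× C (H2) → no; 4× C (H3) → no; 1× N (H0) → no; 1× F (H0) → no.
No environment satisfies the query, so 0 matching atoms.

0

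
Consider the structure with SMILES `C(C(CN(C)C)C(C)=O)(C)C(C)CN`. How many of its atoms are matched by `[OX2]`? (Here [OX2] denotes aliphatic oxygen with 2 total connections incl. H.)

0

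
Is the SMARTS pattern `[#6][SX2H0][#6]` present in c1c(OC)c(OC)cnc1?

No

The pattern [#6][SX2H0][#6] describes an aliphatic sulfur bridging two carbons with no H on the sulfur — a thioether.
The closest candidate here is a methoxy ether (-OCH3), but the bridging atom is O, not S. No other fragment satisfies the full query, so there is no match.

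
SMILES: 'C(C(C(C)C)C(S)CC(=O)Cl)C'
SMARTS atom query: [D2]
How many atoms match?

The query [D2] means: atom with exactly two heavy-atom neighbours.
Check the 12 heavy atoms by environment: 3× C (D1) → no; 2× C (D2) → match; 4× C (D3) → no; 1× S (D1) → no; 1× O (D1) → no; 1× Cl (D1) → no.
That gives 2 matching atoms.

2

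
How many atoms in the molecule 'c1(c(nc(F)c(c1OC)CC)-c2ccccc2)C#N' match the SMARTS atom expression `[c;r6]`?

Check the 19 heavy atoms by environment: 1× n (aromatic, in 6-ring) → no; 11× c (aromatic, in 6-ring) → match; 4× C (acyclic) → no; 1× O (acyclic) → no; 1× N (acyclic) → no; 1× F (acyclic) → no.
That gives 11 matching atoms.

11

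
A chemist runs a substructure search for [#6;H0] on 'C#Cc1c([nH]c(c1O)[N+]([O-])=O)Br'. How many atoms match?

5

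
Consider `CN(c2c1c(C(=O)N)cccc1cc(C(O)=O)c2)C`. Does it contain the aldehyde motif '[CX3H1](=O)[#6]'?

No

The pattern [CX3H1](=O)[#6] describes an sp2 carbon with one H, double-bonded to O and single-bonded to carbon — an aldehyde.
The closest candidate here is a carboxylic acid group (-C(=O)OH), but the carbonyl carbon has H0 and is bonded to O, not H1. No other fragment satisfies the full query, so there is no match.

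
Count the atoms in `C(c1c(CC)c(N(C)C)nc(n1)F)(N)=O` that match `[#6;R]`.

4

Check the 15 heavy atoms by environment: 2× n (aromatic, in 6-ring) → no; 4× c (aromatic, in 6-ring) → match; 5× C (acyclic) → no; 1× O (acyclic) → no; 2× N (acyclic) → no; 1× F (acyclic) → no.
That gives 4 matching atoms.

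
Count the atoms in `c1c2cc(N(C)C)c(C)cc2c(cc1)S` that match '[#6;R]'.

The query [#6;R] means: carbon that is part of a ring.
Check the 15 heavy atoms by environment: 10× c (aromatic, in 6-ring) → match; 1× S (acyclic) → no; 3× C (acyclic) → no; 1× N (acyclic) → no.
That gives 10 matching atoms.

10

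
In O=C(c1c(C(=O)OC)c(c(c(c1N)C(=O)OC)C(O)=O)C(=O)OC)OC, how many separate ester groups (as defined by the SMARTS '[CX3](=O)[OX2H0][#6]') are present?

[CX3](=O)[OX2H0][#6] is the SMARTS for an ester: a carbonyl carbon bonded to an oxygen that is itself bonded to carbon (no H on that O).
The molecule carries 4 separate instances of a methyl-ester group (-C(=O)OCH3) meeting every constraint; each maps to a distinct set of atoms, giving 4 matches.

4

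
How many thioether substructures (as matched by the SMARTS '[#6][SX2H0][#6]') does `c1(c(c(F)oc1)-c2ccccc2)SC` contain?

1

[#6][SX2H0][#6] is the SMARTS for a thioether: an aliphatic sulfur bridging two carbons with no H on the sulfur.
Exactly one fragment in the molecule meets all constraints, giving 1 match.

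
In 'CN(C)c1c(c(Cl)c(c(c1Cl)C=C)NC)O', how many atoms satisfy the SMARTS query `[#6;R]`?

The query [#6;R] means: carbon that is part of a ring.
Check the 16 heavy atoms by environment: 6× c (aromatic, in 6-ring) → match; 2× Cl (acyclic) → no; 1× O (acyclic) → no; 2× N (acyclic) → no; 5× C (acyclic) → no.
That gives 6 matching atoms.

6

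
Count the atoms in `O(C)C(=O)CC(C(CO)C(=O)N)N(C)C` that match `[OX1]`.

2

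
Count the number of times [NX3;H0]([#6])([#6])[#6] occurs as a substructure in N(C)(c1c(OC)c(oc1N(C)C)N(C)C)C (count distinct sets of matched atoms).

3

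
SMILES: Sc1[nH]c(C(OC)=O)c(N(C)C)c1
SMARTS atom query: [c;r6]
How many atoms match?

0

The query [c;r6] means: aromatic carbon that belongs to a six-membered ring.
Check the 13 heavy atoms by environment: 1× n (aromatic, in 5-ring) → no; 4× c (aromatic, in 5-ring) → no; 4× C (acyclic) → no; 2× O (acyclic) → no; 1× N (acyclic) → no; 1× S (acyclic) → no.
No environment satisfies the query, so 0 matching atoms.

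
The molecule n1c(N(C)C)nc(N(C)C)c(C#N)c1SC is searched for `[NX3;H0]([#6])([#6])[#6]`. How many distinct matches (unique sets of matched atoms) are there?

[NX3;H0]([#6])([#6])[#6] is the SMARTS for a tertiary amine: a trivalent nitrogen with no H, bonded to three carbons.
The molecule carries 2 separate instances of a dimethylamino group (-N(CH3)2) meeting every constraint; each maps to a distinct set of atoms, giving 2 matches.

2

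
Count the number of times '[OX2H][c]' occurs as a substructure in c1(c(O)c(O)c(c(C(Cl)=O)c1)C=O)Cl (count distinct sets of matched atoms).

[OX2H][c] is the SMARTS for a phenol: a hydroxyl oxygen attached to an aromatic carbon.
The molecule carries 2 separate instances of a hydroxyl group (-OH) meeting every constraint; each maps to a distinct set of atoms, giving 2 matches.

2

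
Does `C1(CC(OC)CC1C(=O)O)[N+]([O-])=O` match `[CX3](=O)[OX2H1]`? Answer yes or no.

Yes

The pattern [CX3](=O)[OX2H1] describes an sp2 carbon double-bonded to O and single-bonded to an -OH oxygen — a carboxylic acid.
The molecule carries a carboxylic acid group (-C(=O)OH), whose atoms satisfy every constraint of the query, so the pattern matches.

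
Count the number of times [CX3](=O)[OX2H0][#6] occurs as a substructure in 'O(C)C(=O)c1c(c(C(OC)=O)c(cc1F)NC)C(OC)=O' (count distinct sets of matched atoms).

3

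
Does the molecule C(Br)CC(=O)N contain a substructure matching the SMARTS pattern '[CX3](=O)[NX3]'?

Yes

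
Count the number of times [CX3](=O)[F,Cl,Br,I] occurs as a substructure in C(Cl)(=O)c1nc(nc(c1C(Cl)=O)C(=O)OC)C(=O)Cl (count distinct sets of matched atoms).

[CX3](=O)[F,Cl,Br,I] is the SMARTS for an acyl halide: a carbonyl carbon bonded to a halogen.
The molecule carries 3 separate instances of an acyl chloride (-C(=O)Cl) meeting every constraint; each maps to a distinct set of atoms, giving 3 matches.

3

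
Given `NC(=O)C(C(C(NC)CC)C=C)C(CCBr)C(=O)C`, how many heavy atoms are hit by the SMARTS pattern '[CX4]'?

10

The query [CX4] means: C with X4: aliphatic carbon with exactly 4 total connections (bonds + H).
Check the 19 heavy atoms by environment: 10× C (X4) → match; 4× C (X3) → no; 2× O (X1) → no; 2× N (X3) → no; 1× Br (X1) → no.
That gives 10 matching atoms.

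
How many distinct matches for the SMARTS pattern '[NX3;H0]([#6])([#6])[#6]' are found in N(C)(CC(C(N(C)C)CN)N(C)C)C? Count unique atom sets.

[NX3;H0]([#6])([#6])[#6] is the SMARTS for a tertiary amine: a trivalent nitrogen with no H, bonded to three carbons.
The molecule carries 3 separate instances of a dimethylamino group (-N(CH3)2) meeting every constraint; each maps to a distinct set of atoms, giving 3 matches.

3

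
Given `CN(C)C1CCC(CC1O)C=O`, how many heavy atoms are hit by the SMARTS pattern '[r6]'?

6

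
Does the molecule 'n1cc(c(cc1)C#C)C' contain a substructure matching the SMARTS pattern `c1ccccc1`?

The pattern c1ccccc1 describes six aromatic carbons in a ring — a benzene ring.
The closest candidate here is a methyl group (-CH3), but no six-membered all-carbon aromatic ring is present. No other fragment satisfies the full query, so there is no match.

No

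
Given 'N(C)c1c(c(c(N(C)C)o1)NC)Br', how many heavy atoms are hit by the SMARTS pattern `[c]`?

The query [c] means: lowercase c matches aromatic carbon only.
Check the 13 heavy atoms by environment: 1× o (aromatic) → no; 4× c (aromatic) → match; 3× N → no; 4× C → no; 1× Br → no.
That gives 4 matching atoms.

4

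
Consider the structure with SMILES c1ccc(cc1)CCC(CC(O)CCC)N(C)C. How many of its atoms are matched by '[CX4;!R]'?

The query [CX4;!R] means: aliphatic carbon with four total connections, not in a ring.
Check the 18 heavy atoms by environment: 10× C (X4, acyclic) → match; 1× O (X2, acyclic) → no; 6× c (aromatic, X3, in 6-ring) → no; 1× N (X3, acyclic) → no.
That gives 10 matching atoms.

10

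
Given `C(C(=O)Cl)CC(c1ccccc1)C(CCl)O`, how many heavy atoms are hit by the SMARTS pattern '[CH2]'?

3

Check the 16 heavy atoms by environment: 3× C (H2) → match; 2× C (H1) → no; 1× C (H0) → no; 1× O (H0) → no; 2× Cl (H0) → no; 1× c (aromatic, H0) → no; 5× c (aromatic, H1) → no; 1× O (H1) → no.
That gives 3 matching atoms.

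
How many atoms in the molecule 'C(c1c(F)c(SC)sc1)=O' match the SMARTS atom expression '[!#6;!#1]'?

Check the 10 heavy atoms by environment: 1× s (aromatic) → match; 4× c (aromatic) → no; 1× F → match; 1× S → match; 2× C → no; 1× O → match.
Summing the matching environments: 1 + 1 + 1 + 1 = 4 matching atoms.

4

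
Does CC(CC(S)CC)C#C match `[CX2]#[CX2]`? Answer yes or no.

The pattern [CX2]#[CX2] describes a carbon-carbon triple bond — an alkyne.
The molecule carries an ethynyl group (-C#CH), whose atoms satisfy every constraint of the query, so the pattern matches.

Yes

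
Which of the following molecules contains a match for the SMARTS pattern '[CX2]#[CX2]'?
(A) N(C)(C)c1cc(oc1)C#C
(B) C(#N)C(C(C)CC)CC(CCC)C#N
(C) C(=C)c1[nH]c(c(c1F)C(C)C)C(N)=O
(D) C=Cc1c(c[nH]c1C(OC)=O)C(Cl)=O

[CX2]#[CX2] describes a carbon-carbon triple bond (an alkyne).
(A) contains an ethynyl group (-C#CH), which satisfies every atom and bond constraint.
(B) has a nitrile (-C#N) but the triple bond is C#N, not C#C.
(C) has a vinyl group (-CH=CH2) but the C=C is a double bond; both carbons are CX3, not CX2.
(D) has a vinyl group (-CH=CH2) but the C=C is a double bond; both carbons are CX3, not CX2.
So the answer is (A).

A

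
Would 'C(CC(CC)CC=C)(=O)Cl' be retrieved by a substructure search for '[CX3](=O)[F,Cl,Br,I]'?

Yes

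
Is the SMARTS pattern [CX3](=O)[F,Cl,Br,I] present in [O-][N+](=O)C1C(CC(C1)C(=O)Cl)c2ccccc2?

Yes

The pattern [CX3](=O)[F,Cl,Br,I] describes a carbonyl carbon bonded to a halogen — an acyl halide.
The molecule carries an acyl chloride (-C(=O)Cl), whose atoms satisfy every constraint of the query, so the pattern matches.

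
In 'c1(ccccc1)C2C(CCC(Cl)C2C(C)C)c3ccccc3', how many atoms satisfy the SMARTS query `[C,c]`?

Check the 22 heavy atoms by environment: 9× C → match; 12× c (aromatic) → match; 1× Cl → no.
Summing the matching environments: 9 + 12 = 21 matching atoms.

21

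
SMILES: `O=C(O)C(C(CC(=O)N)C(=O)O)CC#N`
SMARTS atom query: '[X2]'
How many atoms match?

The query [X2] means: any atom with exactly two total connections (bonds + H).
Check the 15 heavy atoms by environment: 4× C (X4) → no; 3× C (X3) → no; 3× O (X1) → no; 1× N (X3) → no; 2× O (X2) → match; 1× C (X2) → match; 1× N (X1) → no.
Summing the matching environments: 2 + 1 = 3 matching atoms.

3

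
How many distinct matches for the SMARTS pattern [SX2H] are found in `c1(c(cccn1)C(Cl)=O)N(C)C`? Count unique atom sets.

[SX2H] is the SMARTS for a thiol: an aliphatic sulfur with two connections, one being H.
No fragment in the molecule satisfies every constraint, giving 0 matches.

0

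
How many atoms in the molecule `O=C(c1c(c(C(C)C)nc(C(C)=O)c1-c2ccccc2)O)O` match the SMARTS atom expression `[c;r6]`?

11

Check the 22 heavy atoms by environment: 1× n (aromatic, in 6-ring) → no; 11× c (aromatic, in 6-ring) → match; 6× C (acyclic) → no; 4× O (acyclic) → no.
That gives 11 matching atoms.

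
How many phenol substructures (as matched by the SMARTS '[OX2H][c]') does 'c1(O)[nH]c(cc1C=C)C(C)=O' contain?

1

[OX2H][c] is the SMARTS for a phenol: a hydroxyl oxygen attached to an aromatic carbon.
Exactly one fragment in the molecule meets all constraints, giving 1 match.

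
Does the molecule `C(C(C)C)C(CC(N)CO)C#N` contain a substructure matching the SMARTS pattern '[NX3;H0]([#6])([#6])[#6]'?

The pattern [NX3;H0]([#6])([#6])[#6] describes a trivalent nitrogen with no H, bonded to three carbons — a tertiary amine.
The closest candidate here is a primary amino group (-NH2), but the nitrogen has H2, not H0 with three carbons. No other fragment satisfies the full query, so there is no match.

No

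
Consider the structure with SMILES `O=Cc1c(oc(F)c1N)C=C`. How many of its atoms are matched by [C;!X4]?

3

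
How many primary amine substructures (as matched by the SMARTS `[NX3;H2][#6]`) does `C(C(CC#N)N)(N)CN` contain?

3

[NX3;H2][#6] is the SMARTS for a primary amine: a trivalent nitrogen with two H attached to carbon.
The molecule carries 3 separate instances of a primary amino group (-NH2) meeting every constraint; each maps to a distinct set of atoms, giving 3 matches.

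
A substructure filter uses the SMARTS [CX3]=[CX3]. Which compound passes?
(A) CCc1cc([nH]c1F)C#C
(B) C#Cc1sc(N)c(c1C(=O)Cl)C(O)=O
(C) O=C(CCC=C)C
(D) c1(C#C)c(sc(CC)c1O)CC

C

[CX3]=[CX3] describes a non-aromatic C=C double bond between two sp2 carbons (an alkene).
(A) has an ethyl group (-CH2CH3) but its C-C bond is a single bond between CX4 carbons, not CX3=CX3.
(B) has an ethynyl group (-C#CH) but the C-C bond is a triple bond, not a double bond.
(C) contains a vinyl group (-CH=CH2), which satisfies every atom and bond constraint.
(D) has an ethyl group (-CH2CH3) but its C-C bond is a single bond between CX4 carbons, not CX3=CX3.
So the answer is (C).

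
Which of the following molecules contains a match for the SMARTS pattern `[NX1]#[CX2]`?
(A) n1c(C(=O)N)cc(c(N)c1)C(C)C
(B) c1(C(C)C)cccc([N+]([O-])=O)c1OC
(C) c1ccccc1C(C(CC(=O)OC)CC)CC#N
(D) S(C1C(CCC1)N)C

C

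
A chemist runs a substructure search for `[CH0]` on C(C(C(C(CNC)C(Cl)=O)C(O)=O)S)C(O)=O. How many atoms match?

Check the 17 heavy atoms by environment: 2× C (H2) → no; 3× C (H1) → no; 3× C (H0) → match; 3× O (H0) → no; 2× O (H1) → no; 1× S (H1) → no; 1× N (H1) → no; 1× C (H3) → no; 1× Cl (H0) → no.
That gives 3 matching atoms.

3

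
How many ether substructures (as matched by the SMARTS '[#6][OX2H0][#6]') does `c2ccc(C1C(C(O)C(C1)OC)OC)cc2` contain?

2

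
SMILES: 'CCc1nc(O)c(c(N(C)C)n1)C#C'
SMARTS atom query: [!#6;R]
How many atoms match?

2

The query [!#6;R] means: non-carbon atom that is part of a ring.
Check the 14 heavy atoms by environment: 2× n (aromatic, in 6-ring) → match; 4× c (aromatic, in 6-ring) → no; 1× N (acyclic) → no; 6× C (acyclic) → no; 1× O (acyclic) → no.
That gives 2 matching atoms.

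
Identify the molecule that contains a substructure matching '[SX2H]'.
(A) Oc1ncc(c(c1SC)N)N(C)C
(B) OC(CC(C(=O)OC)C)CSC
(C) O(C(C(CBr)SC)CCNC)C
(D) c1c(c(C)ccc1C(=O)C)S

[SX2H] describes an aliphatic sulfur with two connections, one being H (a thiol).
(A) has a methylthio ether (-SCH3) but the sulfur has H0 (bonded to two carbons), not H1.
(B) has a methylthio ether (-SCH3) but the sulfur has H0 (bonded to two carbons), not H1.
(C) has a methylthio ether (-SCH3) but the sulfur has H0 (bonded to two carbons), not H1.
(D) contains a thiol (-SH), which satisfies every atom and bond constraint.
So the answer is (D).

D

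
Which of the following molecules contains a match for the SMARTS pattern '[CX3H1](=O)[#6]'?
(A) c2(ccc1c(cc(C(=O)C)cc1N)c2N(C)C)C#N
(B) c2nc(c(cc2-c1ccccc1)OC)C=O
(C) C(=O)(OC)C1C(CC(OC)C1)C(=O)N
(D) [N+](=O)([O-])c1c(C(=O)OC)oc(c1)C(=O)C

B

[CX3H1](=O)[#6] describes an sp2 carbon with one H, double-bonded to O and single-bonded to carbon (an aldehyde).
(A) has an acetyl/ketone group (-C(=O)CH3) but the carbonyl carbon has H0 (two carbon neighbours), not H1.
(B) contains an aldehyde (-CHO), which satisfies every atom and bond constraint.
(C) has a methyl-ester group (-C(=O)OCH3) but the carbonyl carbon has H0, not H1.
(D) has a methyl-ester group (-C(=O)OCH3) but the carbonyl carbon has H0, not H1.
So the answer is (B).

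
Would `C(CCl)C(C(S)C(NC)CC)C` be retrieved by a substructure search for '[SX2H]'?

Yes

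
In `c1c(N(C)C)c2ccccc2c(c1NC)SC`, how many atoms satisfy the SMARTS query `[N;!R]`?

2

The query [N;!R] means: aliphatic nitrogen not in a ring.
Check the 17 heavy atoms by environment: 10× c (aromatic, in 6-ring) → no; 2× N (acyclic) → match; 4× C (acyclic) → no; 1× S (acyclic) → no.
That gives 2 matching atoms.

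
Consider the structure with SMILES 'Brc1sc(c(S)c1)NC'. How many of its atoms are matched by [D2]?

3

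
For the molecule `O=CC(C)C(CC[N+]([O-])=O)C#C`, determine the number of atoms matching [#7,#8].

4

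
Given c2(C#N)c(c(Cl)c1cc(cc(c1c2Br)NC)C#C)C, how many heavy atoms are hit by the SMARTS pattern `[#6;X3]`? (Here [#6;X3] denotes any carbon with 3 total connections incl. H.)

The query [#6;X3] means: any carbon (aromatic or not) with three total connections.
Check the 19 heavy atoms by environment: 10× c (aromatic, X3) → match; 1× Br (X1) → no; 3× C (X2) → no; 1× N (X3) → no; 2× C (X4) → no; 1× N (X1) → no; 1× Cl (X1) → no.
That gives 10 matching atoms.

10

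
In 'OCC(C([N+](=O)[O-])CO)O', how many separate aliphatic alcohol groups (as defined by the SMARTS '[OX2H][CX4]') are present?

3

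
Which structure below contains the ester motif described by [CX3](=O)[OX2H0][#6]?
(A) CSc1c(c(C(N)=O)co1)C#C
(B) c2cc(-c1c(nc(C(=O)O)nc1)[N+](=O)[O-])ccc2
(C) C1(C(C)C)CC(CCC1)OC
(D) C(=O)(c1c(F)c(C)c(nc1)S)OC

D

[CX3](=O)[OX2H0][#6] describes a carbonyl carbon bonded to an oxygen that is itself bonded to carbon (no H on that O) (an ester).
(A) has a primary amide (-C(=O)NH2) but the carbonyl is bonded to N, not to an O-C linkage.
(B) has a carboxylic acid group (-C(=O)OH) but the singly-bonded O carries H (OX2H1, not H0).
(C) has a methoxy ether (-OCH3) but the ether oxygen is not adjacent to a C=O carbon.
(D) contains a methyl-ester group (-C(=O)OCH3), which satisfies every atom and bond constraint.
So the answer is (D).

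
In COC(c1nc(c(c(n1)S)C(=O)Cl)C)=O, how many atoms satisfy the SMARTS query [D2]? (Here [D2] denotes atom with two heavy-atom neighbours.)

The query [D2] means: atom with exactly two heavy-atom neighbours.
Check the 15 heavy atoms by environment: 2× n (aromatic, D2) → match; 4× c (aromatic, D3) → no; 1× S (D1) → no; 2× C (D3) → no; 2× O (D1) → no; 1× O (D2) → match; 2× C (D1) → no; 1× Cl (D1) → no.
Summing the matching environments: 2 + 1 = 3 matching atoms.

3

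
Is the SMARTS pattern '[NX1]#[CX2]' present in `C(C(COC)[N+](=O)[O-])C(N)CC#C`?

No

The pattern [NX1]#[CX2] describes a nitrogen triple-bonded to a two-connected carbon — a nitrile.
The closest candidate here is a nitro group (-[N+](=O)[O-]), but there is no C#N triple bond. No other fragment satisfies the full query, so there is no match.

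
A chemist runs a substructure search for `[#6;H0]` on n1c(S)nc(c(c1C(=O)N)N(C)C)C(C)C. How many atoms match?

The query [#6;H0] means: any carbon with no attached hydrogen.
Check the 16 heavy atoms by environment: 2× n (aromatic, H0) → no; 4× c (aromatic, H0) → match; 1× N (H0) → no; 4× C (H3) → no; 1× C (H1) → no; 1× S (H1) → no; 1× C (H0) → match; 1× O (H0) → no; 1× N (H2) → no.
Summing the matching environments: 4 + 1 = 5 matching atoms.

5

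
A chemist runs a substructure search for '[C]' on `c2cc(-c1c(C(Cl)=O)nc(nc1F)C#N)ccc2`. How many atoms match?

The query [C] means: uppercase C matches aliphatic (non-aromatic) carbon only.
Check the 18 heavy atoms by environment: 2× n (aromatic) → no; 10× c (aromatic) → no; 1× F → no; 2× C → match; 1× O → no; 1× Cl → no; 1× N → no.
That gives 2 matching atoms.

2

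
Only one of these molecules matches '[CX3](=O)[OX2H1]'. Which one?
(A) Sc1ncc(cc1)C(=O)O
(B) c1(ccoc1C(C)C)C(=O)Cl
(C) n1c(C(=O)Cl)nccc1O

A

[CX3](=O)[OX2H1] describes an sp2 carbon double-bonded to O and single-bonded to an -OH oxygen (a carboxylic acid).
(A) contains a carboxylic acid group (-C(=O)OH), which satisfies every atom and bond constraint.
(B) has an acyl chloride (-C(=O)Cl) but the carbonyl is bonded to Cl, not to an -OH oxygen.
(C) has an acyl chloride (-C(=O)Cl) but the carbonyl is bonded to Cl, not to an -OH oxygen.
So the answer is (A).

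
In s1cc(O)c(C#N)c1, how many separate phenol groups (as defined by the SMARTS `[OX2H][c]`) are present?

[OX2H][c] is the SMARTS for a phenol: a hydroxyl oxygen attached to an aromatic carbon.
Exactly one fragment in the molecule meets all constraints, giving 1 match.

1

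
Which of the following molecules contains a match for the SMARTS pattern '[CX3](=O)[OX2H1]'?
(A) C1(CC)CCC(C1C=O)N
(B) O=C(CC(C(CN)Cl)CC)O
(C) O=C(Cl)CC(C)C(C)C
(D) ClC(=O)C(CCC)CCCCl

[CX3](=O)[OX2H1] describes an sp2 carbon double-bonded to O and single-bonded to an -OH oxygen (a carboxylic acid).
(A) has an aldehyde (-CHO) but there is no singly-bonded oxygen on the carbonyl carbon.
(B) contains a carboxylic acid group (-C(=O)OH), which satisfies every atom and bond constraint.
(C) has an acyl chloride (-C(=O)Cl) but the carbonyl is bonded to Cl, not to an -OH oxygen.
(D) has an acyl chloride (-C(=O)Cl) but the carbonyl is bonded to Cl, not to an -OH oxygen.
So the answer is (B).

B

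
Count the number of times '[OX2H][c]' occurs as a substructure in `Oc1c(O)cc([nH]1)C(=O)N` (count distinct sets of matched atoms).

2

[OX2H][c] is the SMARTS for a phenol: a hydroxyl oxygen attached to an aromatic carbon.
The molecule carries 2 separate instances of a hydroxyl group (-OH) meeting every constraint; each maps to a distinct set of atoms, giving 2 matches.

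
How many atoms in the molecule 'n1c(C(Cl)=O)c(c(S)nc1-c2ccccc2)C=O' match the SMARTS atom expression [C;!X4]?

2

Check the 18 heavy atoms by environment: 2× n (aromatic, X2) → no; 10× c (aromatic, X3) → no; 2× C (X3) → match; 2× O (X1) → no; 1× Cl (X1) → no; 1× S (X2) → no.
That gives 2 matching atoms.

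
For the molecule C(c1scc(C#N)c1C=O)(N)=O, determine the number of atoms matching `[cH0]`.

3

The query [cH0] means: aromatic carbon with no attached hydrogen (substituted or ring-fusion).
Check the 12 heavy atoms by environment: 1× s (aromatic, H0) → no; 1× c (aromatic, H1) → no; 3× c (aromatic, H0) → match; 2× C (H0) → no; 2× O (H0) → no; 1× N (H2) → no; 1× N (H0) → no; 1× C (H1) → no.
That gives 3 matching atoms.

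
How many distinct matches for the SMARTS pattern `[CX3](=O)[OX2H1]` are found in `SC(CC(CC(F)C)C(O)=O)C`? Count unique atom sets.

1

[CX3](=O)[OX2H1] is the SMARTS for a carboxylic acid: an sp2 carbon double-bonded to O and single-bonded to an -OH oxygen.
Exactly one fragment in the molecule meets all constraints, giving 1 match.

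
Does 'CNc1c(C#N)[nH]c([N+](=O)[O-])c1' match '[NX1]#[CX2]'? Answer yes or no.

Yes

The pattern [NX1]#[CX2] describes a nitrogen triple-bonded to a two-connected carbon — a nitrile.
The molecule carries a nitrile (-C#N), whose atoms satisfy every constraint of the query, so the pattern matches.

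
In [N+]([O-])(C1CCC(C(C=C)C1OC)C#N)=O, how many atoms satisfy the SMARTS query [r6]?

6

The query [r6] means: r6 matches atoms in a six-membered ring.
Check the 15 heavy atoms by environment: 6× C (in 6-ring) → match; 2× O (acyclic) → no; 4× C (acyclic) → no; 1× N (charge +1, acyclic) → no; 1× O (charge -1, acyclic) → no; 1× N (acyclic) → no.
That gives 6 matching atoms.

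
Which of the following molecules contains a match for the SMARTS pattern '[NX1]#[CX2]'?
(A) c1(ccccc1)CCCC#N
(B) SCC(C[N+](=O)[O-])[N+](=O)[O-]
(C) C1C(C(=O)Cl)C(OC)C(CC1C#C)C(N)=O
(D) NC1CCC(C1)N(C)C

[NX1]#[CX2] describes a nitrogen triple-bonded to a two-connected carbon (a nitrile).
(A) contains a nitrile (-C#N), which satisfies every atom and bond constraint.
(B) has a nitro group (-[N+](=O)[O-]) but there is no C#N triple bond.
(C) has a primary amide (-C(=O)NH2) but the nitrogen is NX3, not NX1.
(D) has a primary amino group (-NH2) but the nitrogen is NX3 (three connections), not NX1 triple-bonded.
So the answer is (A).

A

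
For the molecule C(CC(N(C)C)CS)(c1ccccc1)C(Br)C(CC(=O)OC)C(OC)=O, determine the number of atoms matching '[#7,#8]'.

The query [#7,#8] means: nitrogen or oxygen (comma = OR).
Check the 26 heavy atoms by environment: 13× C → no; 4× O → match; 1× S → no; 1× Br → no; 6× c (aromatic) → no; 1× N → match.
Summing the matching environments: 4 + 1 = 5 matching atoms.

5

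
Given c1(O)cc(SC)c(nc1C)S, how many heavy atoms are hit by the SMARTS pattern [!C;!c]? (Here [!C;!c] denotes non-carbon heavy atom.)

4

The query [!C;!c] means: neither aliphatic nor aromatic carbon — same as [!#6].
Check the 11 heavy atoms by environment: 1× n (aromatic) → match; 5× c (aromatic) → no; 2× S → match; 2× C → no; 1× O → match.
Summing the matching environments: 1 + 2 + 1 = 4 matching atoms.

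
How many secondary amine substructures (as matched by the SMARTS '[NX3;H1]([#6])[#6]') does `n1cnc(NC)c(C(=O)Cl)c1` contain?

[NX3;H1]([#6])[#6] is the SMARTS for a secondary amine: a trivalent nitrogen with one H, bonded to two carbons.
Exactly one fragment in the molecule meets all constraints, giving 1 match.

1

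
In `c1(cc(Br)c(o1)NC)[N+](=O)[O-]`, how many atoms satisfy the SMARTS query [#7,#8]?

The query [#7,#8] means: nitrogen or oxygen (comma = OR).
Check the 11 heavy atoms by environment: 1× o (aromatic) → match; 4× c (aromatic) → no; 1× N (charge +1) → match; 1× O (charge -1) → match; 1× O → match; 1× Br → no; 1× N → match; 1× C → no.
Summing the matching environments: 1 + 1 + 1 + 1 + 1 = 5 matching atoms.

5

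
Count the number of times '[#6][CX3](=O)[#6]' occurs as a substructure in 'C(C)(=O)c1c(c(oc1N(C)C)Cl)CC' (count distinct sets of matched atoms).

1

[#6][CX3](=O)[#6] is the SMARTS for a ketone: a carbonyl carbon (no H) flanked by two carbons.
Exactly one fragment in the molecule meets all constraints, giving 1 match.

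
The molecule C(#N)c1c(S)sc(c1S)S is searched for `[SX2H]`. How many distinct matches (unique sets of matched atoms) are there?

3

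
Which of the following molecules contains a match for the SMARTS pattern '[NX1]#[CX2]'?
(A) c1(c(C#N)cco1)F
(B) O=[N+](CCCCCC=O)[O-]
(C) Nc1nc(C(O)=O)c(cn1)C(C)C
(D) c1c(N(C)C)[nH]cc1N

[NX1]#[CX2] describes a nitrogen triple-bonded to a two-connected carbon (a nitrile).
(A) contains a nitrile (-C#N), which satisfies every atom and bond constraint.
(B) has a nitro group (-[N+](=O)[O-]) but there is no C#N triple bond.
(C) has a primary amino group (-NH2) but the nitrogen is NX3 (three connections), not NX1 triple-bonded.
(D) has a primary amino group (-NH2) but the nitrogen is NX3 (three connections), not NX1 triple-bonded.
So the answer is (A).

A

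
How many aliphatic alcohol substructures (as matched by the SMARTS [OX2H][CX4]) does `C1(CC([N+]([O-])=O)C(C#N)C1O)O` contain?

2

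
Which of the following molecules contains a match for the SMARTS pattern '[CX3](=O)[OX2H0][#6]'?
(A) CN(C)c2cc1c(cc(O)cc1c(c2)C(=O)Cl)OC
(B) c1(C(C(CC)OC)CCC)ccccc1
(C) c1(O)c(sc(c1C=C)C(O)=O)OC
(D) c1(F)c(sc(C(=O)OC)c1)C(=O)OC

D

[CX3](=O)[OX2H0][#6] describes a carbonyl carbon bonded to an oxygen that is itself bonded to carbon (no H on that O) (an ester).
(A) has a methoxy ether (-OCH3) but the ether oxygen is not adjacent to a C=O carbon.
(B) has a methoxy ether (-OCH3) but the ether oxygen is not adjacent to a C=O carbon.
(C) has a carboxylic acid group (-C(=O)OH) but the singly-bonded O carries H (OX2H1, not H0).
(D) contains a methyl-ester group (-C(=O)OCH3), which satisfies every atom and bond constraint.
So the answer is (D).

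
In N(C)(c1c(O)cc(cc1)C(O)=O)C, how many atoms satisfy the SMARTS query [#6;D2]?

3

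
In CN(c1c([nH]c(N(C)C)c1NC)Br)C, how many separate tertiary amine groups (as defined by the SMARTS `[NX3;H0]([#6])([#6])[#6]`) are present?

2

[NX3;H0]([#6])([#6])[#6] is the SMARTS for a tertiary amine: a trivalent nitrogen with no H, bonded to three carbons.
The molecule carries 2 separate instances of a dimethylamino group (-N(CH3)2) meeting every constraint; each maps to a distinct set of atoms, giving 2 matches.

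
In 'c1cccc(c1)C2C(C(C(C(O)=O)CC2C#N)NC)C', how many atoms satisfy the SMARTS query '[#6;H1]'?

10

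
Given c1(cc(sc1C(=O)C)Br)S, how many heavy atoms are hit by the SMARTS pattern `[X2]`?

2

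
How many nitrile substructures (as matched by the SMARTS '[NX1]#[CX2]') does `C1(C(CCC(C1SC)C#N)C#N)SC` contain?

[NX1]#[CX2] is the SMARTS for a nitrile: a nitrogen triple-bonded to a two-connected carbon.
The molecule carries 2 separate instances of a nitrile (-C#N) meeting every constraint; each maps to a distinct set of atoms, giving 2 matches.

2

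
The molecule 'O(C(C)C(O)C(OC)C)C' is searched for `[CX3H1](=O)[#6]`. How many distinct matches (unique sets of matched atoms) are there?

0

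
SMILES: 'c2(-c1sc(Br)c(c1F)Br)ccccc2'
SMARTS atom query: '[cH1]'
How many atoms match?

5

The query [cH1] means: aromatic carbon bearing exactly one hydrogen.
Check the 14 heavy atoms by environment: 1× s (aromatic, H0) → no; 5× c (aromatic, H0) → no; 1× F (H0) → no; 5× c (aromatic, H1) → match; 2× Br (H0) → no.
That gives 5 matching atoms.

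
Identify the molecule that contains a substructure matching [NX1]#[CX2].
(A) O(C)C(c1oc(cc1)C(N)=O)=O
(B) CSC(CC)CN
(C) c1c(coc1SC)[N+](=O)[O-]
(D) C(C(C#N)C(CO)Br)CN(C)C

D

[NX1]#[CX2] describes a nitrogen triple-bonded to a two-connected carbon (a nitrile).
(A) has a primary amide (-C(=O)NH2) but the nitrogen is NX3, not NX1.
(B) has a primary amino group (-NH2) but the nitrogen is NX3 (three connections), not NX1 triple-bonded.
(C) has a nitro group (-[N+](=O)[O-]) but there is no C#N triple bond.
(D) contains a nitrile (-C#N), which satisfies every atom and bond constraint.
So the answer is (D).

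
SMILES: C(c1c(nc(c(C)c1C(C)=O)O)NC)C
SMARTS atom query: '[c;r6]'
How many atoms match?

The query [c;r6] means: aromatic carbon that belongs to a six-membered ring.
Check the 15 heavy atoms by environment: 1× n (aromatic, in 6-ring) → no; 5× c (aromatic, in 6-ring) → match; 1× N (acyclic) → no; 6× C (acyclic) → no; 2× O (acyclic) → no.
That gives 5 matching atoms.

5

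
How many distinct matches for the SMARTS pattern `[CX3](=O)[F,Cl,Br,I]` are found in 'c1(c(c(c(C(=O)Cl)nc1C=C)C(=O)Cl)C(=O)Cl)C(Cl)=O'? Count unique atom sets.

4

[CX3](=O)[F,Cl,Br,I] is the SMARTS for an acyl halide: a carbonyl carbon bonded to a halogen.
The molecule carries 4 separate instances of an acyl chloride (-C(=O)Cl) meeting every constraint; each maps to a distinct set of atoms, giving 4 matches.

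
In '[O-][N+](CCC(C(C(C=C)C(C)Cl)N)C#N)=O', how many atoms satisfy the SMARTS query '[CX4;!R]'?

7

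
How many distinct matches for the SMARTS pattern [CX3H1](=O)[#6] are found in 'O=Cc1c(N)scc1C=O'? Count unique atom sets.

2

[CX3H1](=O)[#6] is the SMARTS for an aldehyde: an sp2 carbon with one H, double-bonded to O and single-bonded to carbon.
The molecule carries 2 separate instances of an aldehyde (-CHO) meeting every constraint; each maps to a distinct set of atoms, giving 2 matches.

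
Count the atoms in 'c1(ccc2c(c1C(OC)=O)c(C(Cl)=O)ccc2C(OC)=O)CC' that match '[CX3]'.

Check the 23 heavy atoms by environment: 10× c (aromatic, X3) → no; 4× C (X4) → no; 3× C (X3) → match; 3× O (X1) → no; 2× O (X2) → no; 1× Cl (X1) → no.
That gives 3 matching atoms.

3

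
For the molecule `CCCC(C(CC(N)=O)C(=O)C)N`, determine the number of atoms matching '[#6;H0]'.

2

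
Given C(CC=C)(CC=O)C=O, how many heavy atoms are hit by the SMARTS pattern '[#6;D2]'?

5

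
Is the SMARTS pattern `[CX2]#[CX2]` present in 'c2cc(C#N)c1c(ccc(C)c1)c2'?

The pattern [CX2]#[CX2] describes a carbon-carbon triple bond — an alkyne.
The closest candidate here is a nitrile (-C#N), but the triple bond is C#N, not C#C. No other fragment satisfies the full query, so there is no match.

No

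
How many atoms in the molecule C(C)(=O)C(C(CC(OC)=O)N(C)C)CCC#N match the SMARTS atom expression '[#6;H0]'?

3

The query [#6;H0] means: any carbon with no attached hydrogen.
Check the 17 heavy atoms by environment: 3× C (H2) → no; 2× C (H1) → no; 3× C (H0) → match; 3× O (H0) → no; 4× C (H3) → no; 2× N (H0) → no.
That gives 3 matching atoms.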